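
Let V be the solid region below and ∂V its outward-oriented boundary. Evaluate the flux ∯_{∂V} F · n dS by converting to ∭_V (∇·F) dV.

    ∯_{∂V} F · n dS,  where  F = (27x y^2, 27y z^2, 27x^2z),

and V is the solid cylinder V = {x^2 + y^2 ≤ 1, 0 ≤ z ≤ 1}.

By the divergence theorem,

    ∯_{∂V} F · n dS = ∭_V (∇ · F) dV.

Compute the divergence:
    ∇ · F = ∂F_x/∂x + ∂F_y/∂y + ∂F_z/∂z = 27y^2 + 27z^2 + 27x^2 = 27x^2 + 27y^2 + 27z^2.

In cylindrical coordinates, x = r cos(θ), y = r sin(θ), z = z, dV = r dr dθ dz, with 0 ≤ r ≤ 1, 0 ≤ θ ≤ 2π, 0 ≤ z ≤ 1.

The integrand, after substitution and multiplying by the volume element, becomes (27r^2 + 27z^2) · r, so

    ∭_V (∇·F) dV = ∫_0^{2π} ∫_0^{1} ∫_0^{1} (27r^2 + 27z^2) · r dz dr dθ.

Inner (z from 0 to 1): 27r^3 + 9r.
Middle (r from 0 to 1): 45/4.
Outer (θ from 0 to 2π): 45π/2.

Therefore ∯_{∂V} F · n dS = 45π/2.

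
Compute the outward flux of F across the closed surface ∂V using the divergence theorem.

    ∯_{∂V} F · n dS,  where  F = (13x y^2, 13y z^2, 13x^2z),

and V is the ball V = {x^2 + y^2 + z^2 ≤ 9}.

By the divergence theorem,

    ∯_{∂V} F · n dS = ∭_V (∇ · F) dV.

Compute the divergence:
    ∇ · F = ∂F_x/∂x + ∂F_y/∂y + ∂F_z/∂z = 13y^2 + 13z^2 + 13x^2 = 13x^2 + 13y^2 + 13z^2.

In spherical coordinates, x = ρ sin(φ) cos(θ), y = ρ sin(φ) sin(θ), z = ρ cos(φ), dV = ρ^2 sin(φ) dρ dφ dθ, with 0 ≤ ρ ≤ 3, 0 ≤ φ ≤ π, 0 ≤ θ ≤ 2π.

The integrand, after substitution and multiplying by the volume element, becomes (13ρ^2) · ρ^2 sin(φ), so

    ∭_V (∇·F) dV = ∫_0^{2π} ∫_0^{π} ∫_0^{3} (13ρ^2) · ρ^2 sin(φ) dρ dφ dθ.

Inner (ρ from 0 to 3): 3159sin(φ)/5.
Middle (φ from 0 to π): 6318/5.
Outer (θ from 0 to 2π): 12636π/5.

Therefore ∯_{∂V} F · n dS = 12636π/5.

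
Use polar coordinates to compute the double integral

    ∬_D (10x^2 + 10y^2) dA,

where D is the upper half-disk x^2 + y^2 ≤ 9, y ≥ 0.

The region D is 0 ≤ r ≤ 3, 0 ≤ θ ≤ π in polar coordinates, where x = r cos(θ), y = r sin(θ), and dA = r dr dθ.

Under the substitution, the integrand becomes 10r^2, so

    ∬_D (10x^2 + 10y^2) dA = ∫_{0}^{π} ∫_{0}^{3} (10r^2) · r dr dθ.

Inner integral (in r): ∫_{0}^{3} (10r^2) · r dr = 405/2.

Outer integral (in θ): ∫_{0}^{π} (405/2) dθ = 405π/2.

Therefore ∬_D (10x^2 + 10y^2) dA = 405π/2.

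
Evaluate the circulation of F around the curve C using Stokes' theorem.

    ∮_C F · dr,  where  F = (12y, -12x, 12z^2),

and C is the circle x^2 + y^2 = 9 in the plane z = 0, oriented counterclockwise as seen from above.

Let S be the flat disk x^2 + y^2 ≤ 9 in the plane z = 0, with upward unit normal n̂ = ẑ. By Stokes' theorem,

    ∮_C F · dr = ∬_S (∇ × F) · n̂ dS = ∬_D (curl F)_z dA,

where D is the disk x^2 + y^2 ≤ 9.

Compute the curl of F = (12y, -12x, 12z^2):
    (∇ × F)_x = ∂F_z/∂y - ∂F_y/∂z = 0,
    (∇ × F)_y = ∂F_x/∂z - ∂F_z/∂x = 0,
    (∇ × F)_z = ∂F_y/∂x - ∂F_x/∂y = -24.

On z = 0, (curl F)_z = -24.

Convert to polar (x = r cos θ, y = r sin θ, dA = r dr dθ); the integrand becomes -24, so

    ∬_D (curl F)_z dA = ∫_0^{2π} ∫_0^{3} (-24) · r dr dθ.

Inner (r from 0 to 3): -108.
Outer (θ from 0 to 2π): -216π.

Therefore ∮_C F · dr = -216π.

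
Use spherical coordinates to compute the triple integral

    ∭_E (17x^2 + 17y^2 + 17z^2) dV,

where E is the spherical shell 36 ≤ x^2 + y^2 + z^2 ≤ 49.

In spherical coordinates, x = ρ sin(φ) cos(θ), y = ρ sin(φ) sin(θ), z = ρ cos(φ), and dV = ρ^2 sin(φ) dρ dφ dθ.

The integrand becomes 17ρ^2, so

    ∭_E (17x^2 + 17y^2 + 17z^2) dV = ∫_{0}^{2π} ∫_{0}^{π} ∫_{6}^{7} (17ρ^2) · ρ^2 sin(φ) dρ dφ dθ.

Inner (ρ): 153527sin(φ)/5.
Middle (φ): 307054/5.
Outer (θ): 614108π/5.

Therefore the triple integral equals 614108π/5.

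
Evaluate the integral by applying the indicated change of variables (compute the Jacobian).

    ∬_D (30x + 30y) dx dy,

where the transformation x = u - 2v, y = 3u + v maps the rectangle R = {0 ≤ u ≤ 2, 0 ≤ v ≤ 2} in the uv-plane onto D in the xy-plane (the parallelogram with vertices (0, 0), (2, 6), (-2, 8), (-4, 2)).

Compute the Jacobian determinant of (x, y) with respect to (u, v):

    ∂(x,y)/∂(u,v) = | 1  -2 | = (1)(1) - (-2)(3) = 7.
                   | 3  1 |

Its absolute value is |J| = 7 (the area scaling factor).

Substituting x = u - 2v, y = 3u + v into the integrand,

    30x + 30y → 120u - 30v,

so the integral becomes

    ∬_R (120u - 30v) · |J| du dv = ∫_0^2 ∫_0^2 (840u - 210v) dv du.

Inner (v): 1680u - 420.
Outer (u): 2520.

Therefore ∬_D (30x + 30y) dx dy = 2520.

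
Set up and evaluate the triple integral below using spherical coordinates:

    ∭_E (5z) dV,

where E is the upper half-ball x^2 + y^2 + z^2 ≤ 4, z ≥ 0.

In spherical coordinates, x = ρ sin(φ) cos(θ), y = ρ sin(φ) sin(θ), z = ρ cos(φ), and dV = ρ^2 sin(φ) dρ dφ dθ.

The integrand becomes 5ρ cos(φ), so

    ∭_E (5z) dV = ∫_{0}^{2π} ∫_{0}^{π/2} ∫_{0}^{2} (5ρ cos(φ)) · ρ^2 sin(φ) dρ dφ dθ.

Inner (ρ): 10sin(2φ).
Middle (φ): 10.
Outer (θ): 20π.

Therefore the triple integral equals 20π.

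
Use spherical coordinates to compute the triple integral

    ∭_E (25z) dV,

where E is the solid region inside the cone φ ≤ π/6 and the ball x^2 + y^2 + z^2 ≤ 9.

In spherical coordinates, x = ρ sin(φ) cos(θ), y = ρ sin(φ) sin(θ), z = ρ cos(φ), and dV = ρ^2 sin(φ) dρ dφ dθ.

The integrand becomes 25ρ cos(φ), so

    ∭_E (25z) dV = ∫_{0}^{2π} ∫_{0}^{π/6} ∫_{0}^{3} (25ρ cos(φ)) · ρ^2 sin(φ) dρ dφ dθ.

Inner (ρ): 2025sin(2φ)/8.
Middle (φ): 2025/32.
Outer (θ): 2025π/16.

Therefore the triple integral equals 2025π/16.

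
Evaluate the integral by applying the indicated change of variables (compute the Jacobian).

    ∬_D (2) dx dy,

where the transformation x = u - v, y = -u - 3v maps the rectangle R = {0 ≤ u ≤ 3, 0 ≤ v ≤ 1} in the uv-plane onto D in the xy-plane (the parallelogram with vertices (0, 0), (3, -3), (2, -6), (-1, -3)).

Compute the Jacobian determinant of (x, y) with respect to (u, v):

    ∂(x,y)/∂(u,v) = | 1  -1 | = (1)(-3) - (-1)(-1) = -4.
                   | -1  -3 |

Its absolute value is |J| = 4 (the area scaling factor).

Substituting x = u - v, y = -u - 3v into the integrand,

    2 → 2,

so the integral becomes

    ∬_R (2) · |J| du dv = ∫_0^3 ∫_0^1 (8) dv du.

Inner (v): 8.
Outer (u): 24.

Therefore ∬_D (2) dx dy = 24.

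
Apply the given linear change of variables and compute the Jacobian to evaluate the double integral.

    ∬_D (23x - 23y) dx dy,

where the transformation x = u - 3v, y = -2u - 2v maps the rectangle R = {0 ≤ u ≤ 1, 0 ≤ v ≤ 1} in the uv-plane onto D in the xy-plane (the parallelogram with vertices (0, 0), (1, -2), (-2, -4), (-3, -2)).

Compute the Jacobian determinant of (x, y) with respect to (u, v):

    ∂(x,y)/∂(u,v) = | 1  -3 | = (1)(-2) - (-3)(-2) = -8.
                   | -2  -2 |

Its absolute value is |J| = 8 (the area scaling factor).

Substituting x = u - 3v, y = -2u - 2v into the integrand,

    23x - 23y → 69u - 23v,

so the integral becomes

    ∬_R (69u - 23v) · |J| du dv = ∫_0^1 ∫_0^1 (552u - 184v) dv du.

Inner (v): 552u - 92.
Outer (u): 184.

Therefore ∬_D (23x - 23y) dx dy = 184.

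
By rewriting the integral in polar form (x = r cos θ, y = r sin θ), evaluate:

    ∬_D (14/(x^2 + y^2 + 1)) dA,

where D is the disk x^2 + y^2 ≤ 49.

The region D is 0 ≤ r ≤ 7, 0 ≤ θ ≤ 2π in polar coordinates, where x = r cos(θ), y = r sin(θ), and dA = r dr dθ.

Under the substitution, the integrand becomes 14/(r^2 + 1), so

    ∬_D (14/(x^2 + y^2 + 1)) dA = ∫_{0}^{2π} ∫_{0}^{7} (14/(r^2 + 1)) · r dr dθ.

Inner integral (in r): ∫_{0}^{7} (14/(r^2 + 1)) · r dr = log(781250000000).

Outer integral (in θ): ∫_{0}^{2π} (log(781250000000)) dθ = 14π log(50).

Therefore ∬_D (14/(x^2 + y^2 + 1)) dA = 14π log(50).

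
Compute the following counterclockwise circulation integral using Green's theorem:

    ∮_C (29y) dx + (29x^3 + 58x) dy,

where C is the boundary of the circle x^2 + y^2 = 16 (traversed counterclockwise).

Green's theorem converts the closed line integral into a double integral over the enclosed region D:

    ∮_C P dx + Q dy = ∬_D (∂Q/∂x - ∂P/∂y) dA.

Here P = 29y, Q = 29x^3 + 58x, so

    ∂Q/∂x = 87x^2 + 58,    ∂P/∂y = 29,
    ∂Q/∂x - ∂P/∂y = 87x^2 + 29.

D is the region x^2 + y^2 ≤ 16. Evaluating the double integral:

In polar coordinates (x = r cos θ, y = r sin θ, dA = r dr dθ) the integrand becomes 87r^2cos(θ)^2 + 29, so

    ∬_D (87x^2 + 29) dA = ∫_0^{2π} ∫_0^{4} (87r^2cos(θ)^2 + 29) · r dr dθ.

Inner (r from 0 to 4): 5568cos(θ)^2 + 232.
Outer (θ from 0 to 2π): 6032π.

Therefore ∮_C P dx + Q dy = 6032π.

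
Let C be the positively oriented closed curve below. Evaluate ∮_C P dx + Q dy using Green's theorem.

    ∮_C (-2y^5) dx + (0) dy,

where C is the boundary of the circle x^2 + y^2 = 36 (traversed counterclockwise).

Green's theorem converts the closed line integral into a double integral over the enclosed region D:

    ∮_C P dx + Q dy = ∬_D (∂Q/∂x - ∂P/∂y) dA.

Here P = -2y^5, Q = 0, so

    ∂Q/∂x = 0,    ∂P/∂y = -10y^4,
    ∂Q/∂x - ∂P/∂y = 10y^4.

D is the region x^2 + y^2 ≤ 36. Evaluating the double integral:

In polar coordinates (x = r cos θ, y = r sin θ, dA = r dr dθ) the integrand becomes 10r^4sin(θ)^4, so

    ∬_D (10y^4) dA = ∫_0^{2π} ∫_0^{6} (10r^4sin(θ)^4) · r dr dθ.

Inner (r from 0 to 6): 77760sin(θ)^4.
Outer (θ from 0 to 2π): 58320π.

Therefore ∮_C P dx + Q dy = 58320π.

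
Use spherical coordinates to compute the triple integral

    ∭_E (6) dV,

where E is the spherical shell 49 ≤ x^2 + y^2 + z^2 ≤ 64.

In spherical coordinates, x = ρ sin(φ) cos(θ), y = ρ sin(φ) sin(θ), z = ρ cos(φ), and dV = ρ^2 sin(φ) dρ dφ dθ.

The integrand becomes 6, so

    ∭_E (6) dV = ∫_{0}^{2π} ∫_{0}^{π} ∫_{7}^{8} (6) · ρ^2 sin(φ) dρ dφ dθ.

Inner (ρ): 338sin(φ).
Middle (φ): 676.
Outer (θ): 1352π.

Therefore the triple integral equals 1352π.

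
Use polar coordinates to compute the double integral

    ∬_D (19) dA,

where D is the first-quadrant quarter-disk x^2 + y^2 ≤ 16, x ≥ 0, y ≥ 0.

The region D is 0 ≤ r ≤ 4, 0 ≤ θ ≤ π/2 in polar coordinates, where x = r cos(θ), y = r sin(θ), and dA = r dr dθ.

Under the substitution, the integrand becomes 19, so

    ∬_D (19) dA = ∫_{0}^{π/2} ∫_{0}^{4} (19) · r dr dθ.

Inner integral (in r): ∫_{0}^{4} (19) · r dr = 152.

Outer integral (in θ): ∫_{0}^{π/2} (152) dθ = 76π.

Therefore ∬_D (19) dA = 76π.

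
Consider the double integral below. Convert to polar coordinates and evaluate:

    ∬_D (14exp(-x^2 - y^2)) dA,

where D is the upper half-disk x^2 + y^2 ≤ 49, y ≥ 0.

The region D is 0 ≤ r ≤ 7, 0 ≤ θ ≤ π in polar coordinates, where x = r cos(θ), y = r sin(θ), and dA = r dr dθ.

Under the substitution, the integrand becomes 14exp(-r^2), so

    ∬_D (14exp(-x^2 - y^2)) dA = ∫_{0}^{π} ∫_{0}^{7} (14exp(-r^2)) · r dr dθ.

Inner integral (in r): ∫_{0}^{7} (14exp(-r^2)) · r dr = 7 - 7exp(-49).

Outer integral (in θ): ∫_{0}^{π} (7 - 7exp(-49)) dθ = -7π exp(-49) + 7π.

Therefore ∬_D (14exp(-x^2 - y^2)) dA = -7π exp(-49) + 7π.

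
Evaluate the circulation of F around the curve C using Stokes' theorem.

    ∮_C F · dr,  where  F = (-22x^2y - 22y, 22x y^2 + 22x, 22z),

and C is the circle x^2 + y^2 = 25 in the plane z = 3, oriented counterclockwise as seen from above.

Let S be the flat disk x^2 + y^2 ≤ 25 in the plane z = 3, with upward unit normal n̂ = ẑ. By Stokes' theorem,

    ∮_C F · dr = ∬_S (∇ × F) · n̂ dS = ∬_D (curl F)_z dA,

where D is the disk x^2 + y^2 ≤ 25.

Compute the curl of F = (-22x^2y - 22y, 22x y^2 + 22x, 22z):
    (∇ × F)_x = ∂F_z/∂y - ∂F_y/∂z = 0,
    (∇ × F)_y = ∂F_x/∂z - ∂F_z/∂x = 0,
    (∇ × F)_z = ∂F_y/∂x - ∂F_x/∂y = 22x^2 + 22y^2 + 44.

On z = 3, (curl F)_z = 22x^2 + 22y^2 + 44.

Convert to polar (x = r cos θ, y = r sin θ, dA = r dr dθ); the integrand becomes 22r^2 + 44, so

    ∬_D (curl F)_z dA = ∫_0^{2π} ∫_0^{5} (22r^2 + 44) · r dr dθ.

Inner (r from 0 to 5): 7975/2.
Outer (θ from 0 to 2π): 7975π.

Therefore ∮_C F · dr = 7975π.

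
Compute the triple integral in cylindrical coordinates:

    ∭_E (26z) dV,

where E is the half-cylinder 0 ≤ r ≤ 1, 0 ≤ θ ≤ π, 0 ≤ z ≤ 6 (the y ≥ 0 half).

In cylindrical coordinates, x = r cos(θ), y = r sin(θ), z = z, and dV = r dr dθ dz.

The integrand becomes 26z, so

    ∭_E (26z) dV = ∫_{0}^{π} ∫_{0}^{1} ∫_{0}^{6} (26z) · r dz dr dθ.

Inner (z): 468r.
Middle (r from 0 to 1): 234.
Outer (θ): 234π.

Therefore the triple integral equals 234π.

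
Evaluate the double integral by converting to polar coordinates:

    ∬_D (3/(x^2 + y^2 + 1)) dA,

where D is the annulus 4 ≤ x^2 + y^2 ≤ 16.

The region D is 2 ≤ r ≤ 4, 0 ≤ θ ≤ 2π in polar coordinates, where x = r cos(θ), y = r sin(θ), and dA = r dr dθ.

Under the substitution, the integrand becomes 3/(r^2 + 1), so

    ∬_D (3/(x^2 + y^2 + 1)) dA = ∫_{0}^{2π} ∫_{2}^{4} (3/(r^2 + 1)) · r dr dθ.

Inner integral (in r): ∫_{2}^{4} (3/(r^2 + 1)) · r dr = log(17sqrt(85)/25).

Outer integral (in θ): ∫_{0}^{2π} (log(17sqrt(85)/25)) dθ = log((17sqrt(85)/25)^(2π)).

Therefore ∬_D (3/(x^2 + y^2 + 1)) dA = log((17sqrt(85)/25)^(2π)).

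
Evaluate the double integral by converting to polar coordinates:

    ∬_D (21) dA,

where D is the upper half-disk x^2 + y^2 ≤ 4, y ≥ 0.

The region D is 0 ≤ r ≤ 2, 0 ≤ θ ≤ π in polar coordinates, where x = r cos(θ), y = r sin(θ), and dA = r dr dθ.

Under the substitution, the integrand becomes 21, so

    ∬_D (21) dA = ∫_{0}^{π} ∫_{0}^{2} (21) · r dr dθ.

Inner integral (in r): ∫_{0}^{2} (21) · r dr = 42.

Outer integral (in θ): ∫_{0}^{π} (42) dθ = 42π.

Therefore ∬_D (21) dA = 42π.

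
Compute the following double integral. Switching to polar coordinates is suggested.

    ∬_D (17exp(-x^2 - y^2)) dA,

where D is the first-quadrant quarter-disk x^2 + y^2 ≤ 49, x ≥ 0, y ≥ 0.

The region D is 0 ≤ r ≤ 7, 0 ≤ θ ≤ π/2 in polar coordinates, where x = r cos(θ), y = r sin(θ), and dA = r dr dθ.

Under the substitution, the integrand becomes 17exp(-r^2), so

    ∬_D (17exp(-x^2 - y^2)) dA = ∫_{0}^{π/2} ∫_{0}^{7} (17exp(-r^2)) · r dr dθ.

Inner integral (in r): ∫_{0}^{7} (17exp(-r^2)) · r dr = 17/2 - 17exp(-49)/2.

Outer integral (in θ): ∫_{0}^{π/2} (17/2 - 17exp(-49)/2) dθ = -17π (1 - exp(49))exp(-49)/4.

Therefore ∬_D (17exp(-x^2 - y^2)) dA = -17π (1 - exp(49))exp(-49)/4.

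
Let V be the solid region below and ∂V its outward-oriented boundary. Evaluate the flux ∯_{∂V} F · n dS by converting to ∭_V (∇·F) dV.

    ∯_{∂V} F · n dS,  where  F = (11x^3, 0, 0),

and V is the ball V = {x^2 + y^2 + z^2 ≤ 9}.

By the divergence theorem,

    ∯_{∂V} F · n dS = ∭_V (∇ · F) dV.

Compute the divergence:
    ∇ · F = ∂F_x/∂x + ∂F_y/∂y + ∂F_z/∂z = 33x^2 + 0 + 0 = 33x^2.

In spherical coordinates, x = ρ sin(φ) cos(θ), y = ρ sin(φ) sin(θ), z = ρ cos(φ), dV = ρ^2 sin(φ) dρ dφ dθ, with 0 ≤ ρ ≤ 3, 0 ≤ φ ≤ π, 0 ≤ θ ≤ 2π.

The integrand, after substitution and multiplying by the volume element, becomes (33ρ^2sin(φ)^2cos(θ)^2) · ρ^2 sin(φ), so

    ∭_V (∇·F) dV = ∫_0^{2π} ∫_0^{π} ∫_0^{3} (33ρ^2sin(φ)^2cos(θ)^2) · ρ^2 sin(φ) dρ dφ dθ.

Inner (ρ from 0 to 3): 8019sin(φ)^3cos(θ)^2/5.
Middle (φ from 0 to π): 10692cos(θ)^2/5.
Outer (θ from 0 to 2π): 10692π/5.

Therefore ∯_{∂V} F · n dS = 10692π/5.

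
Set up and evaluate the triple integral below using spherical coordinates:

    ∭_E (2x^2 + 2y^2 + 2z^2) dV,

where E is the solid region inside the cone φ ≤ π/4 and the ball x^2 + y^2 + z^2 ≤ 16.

In spherical coordinates, x = ρ sin(φ) cos(θ), y = ρ sin(φ) sin(θ), z = ρ cos(φ), and dV = ρ^2 sin(φ) dρ dφ dθ.

The integrand becomes 2ρ^2, so

    ∭_E (2x^2 + 2y^2 + 2z^2) dV = ∫_{0}^{2π} ∫_{0}^{π/4} ∫_{0}^{4} (2ρ^2) · ρ^2 sin(φ) dρ dφ dθ.

Inner (ρ): 2048sin(φ)/5.
Middle (φ): 2048/5 - 1024sqrt(2)/5.
Outer (θ): 2048π (2 - sqrt(2))/5.

Therefore the triple integral equals 2048π (2 - sqrt(2))/5.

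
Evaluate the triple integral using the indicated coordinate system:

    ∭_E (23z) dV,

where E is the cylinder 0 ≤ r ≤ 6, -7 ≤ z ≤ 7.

In cylindrical coordinates, x = r cos(θ), y = r sin(θ), z = z, and dV = r dr dθ dz.

The integrand becomes 23z, so

    ∭_E (23z) dV = ∫_{0}^{2π} ∫_{0}^{6} ∫_{-7}^{7} (23z) · r dz dr dθ.

Inner (z): 0.
Middle (r from 0 to 6): 0.
Outer (θ): 0.

Therefore the triple integral equals 0.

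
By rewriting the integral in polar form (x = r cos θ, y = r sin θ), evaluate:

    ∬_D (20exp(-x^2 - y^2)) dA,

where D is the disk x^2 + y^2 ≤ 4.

The region D is 0 ≤ r ≤ 2, 0 ≤ θ ≤ 2π in polar coordinates, where x = r cos(θ), y = r sin(θ), and dA = r dr dθ.

Under the substitution, the integrand becomes 20exp(-r^2), so

    ∬_D (20exp(-x^2 - y^2)) dA = ∫_{0}^{2π} ∫_{0}^{2} (20exp(-r^2)) · r dr dθ.

Inner integral (in r): ∫_{0}^{2} (20exp(-r^2)) · r dr = 10 - 10exp(-4).

Outer integral (in θ): ∫_{0}^{2π} (10 - 10exp(-4)) dθ = -20π exp(-4) + 20π.

Therefore ∬_D (20exp(-x^2 - y^2)) dA = -20π exp(-4) + 20π.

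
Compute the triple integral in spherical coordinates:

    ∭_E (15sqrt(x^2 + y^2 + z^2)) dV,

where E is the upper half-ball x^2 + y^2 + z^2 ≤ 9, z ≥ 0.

In spherical coordinates, x = ρ sin(φ) cos(θ), y = ρ sin(φ) sin(θ), z = ρ cos(φ), and dV = ρ^2 sin(φ) dρ dφ dθ.

The integrand becomes 15ρ, so

    ∭_E (15sqrt(x^2 + y^2 + z^2)) dV = ∫_{0}^{2π} ∫_{0}^{π/2} ∫_{0}^{3} (15ρ) · ρ^2 sin(φ) dρ dφ dθ.

Inner (ρ): 1215sin(φ)/4.
Middle (φ): 1215/4.
Outer (θ): 1215π/2.

Therefore the triple integral equals 1215π/2.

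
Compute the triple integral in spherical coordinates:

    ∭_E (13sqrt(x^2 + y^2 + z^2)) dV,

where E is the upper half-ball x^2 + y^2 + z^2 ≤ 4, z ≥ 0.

In spherical coordinates, x = ρ sin(φ) cos(θ), y = ρ sin(φ) sin(θ), z = ρ cos(φ), and dV = ρ^2 sin(φ) dρ dφ dθ.

The integrand becomes 13ρ, so

    ∭_E (13sqrt(x^2 + y^2 + z^2)) dV = ∫_{0}^{2π} ∫_{0}^{π/2} ∫_{0}^{2} (13ρ) · ρ^2 sin(φ) dρ dφ dθ.

Inner (ρ): 52sin(φ).
Middle (φ): 52.
Outer (θ): 104π.

Therefore the triple integral equals 104π.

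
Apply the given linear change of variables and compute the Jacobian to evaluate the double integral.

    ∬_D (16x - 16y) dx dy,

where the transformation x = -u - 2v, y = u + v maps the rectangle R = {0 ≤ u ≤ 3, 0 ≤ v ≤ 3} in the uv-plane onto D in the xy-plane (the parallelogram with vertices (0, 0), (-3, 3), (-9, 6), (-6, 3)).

Compute the Jacobian determinant of (x, y) with respect to (u, v):

    ∂(x,y)/∂(u,v) = | -1  -2 | = (-1)(1) - (-2)(1) = 1.
                   | 1  1 |

Its absolute value is |J| = 1 (the area scaling factor).

Substituting x = -u - 2v, y = u + v into the integrand,

    16x - 16y → -32u - 48v,

so the integral becomes

    ∬_R (-32u - 48v) · |J| du dv = ∫_0^3 ∫_0^3 (-32u - 48v) dv du.

Inner (v): -96u - 216.
Outer (u): -1080.

Therefore ∬_D (16x - 16y) dx dy = -1080.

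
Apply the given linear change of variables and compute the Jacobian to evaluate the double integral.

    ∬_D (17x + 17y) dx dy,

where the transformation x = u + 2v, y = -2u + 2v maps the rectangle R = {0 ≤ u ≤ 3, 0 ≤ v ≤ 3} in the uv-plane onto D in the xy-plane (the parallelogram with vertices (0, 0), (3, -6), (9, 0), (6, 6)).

Compute the Jacobian determinant of (x, y) with respect to (u, v):

    ∂(x,y)/∂(u,v) = | 1  2 | = (1)(2) - (2)(-2) = 6.
                   | -2  2 |

Its absolute value is |J| = 6 (the area scaling factor).

Substituting x = u + 2v, y = -2u + 2v into the integrand,

    17x + 17y → -17u + 68v,

so the integral becomes

    ∬_R (-17u + 68v) · |J| du dv = ∫_0^3 ∫_0^3 (-102u + 408v) dv du.

Inner (v): 1836 - 306u.
Outer (u): 4131.

Therefore ∬_D (17x + 17y) dx dy = 4131.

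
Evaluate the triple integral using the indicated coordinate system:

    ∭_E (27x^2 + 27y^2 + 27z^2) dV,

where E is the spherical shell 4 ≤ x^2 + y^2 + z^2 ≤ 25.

In spherical coordinates, x = ρ sin(φ) cos(θ), y = ρ sin(φ) sin(θ), z = ρ cos(φ), and dV = ρ^2 sin(φ) dρ dφ dθ.

The integrand becomes 27ρ^2, so

    ∭_E (27x^2 + 27y^2 + 27z^2) dV = ∫_{0}^{2π} ∫_{0}^{π} ∫_{2}^{5} (27ρ^2) · ρ^2 sin(φ) dρ dφ dθ.

Inner (ρ): 83511sin(φ)/5.
Middle (φ): 167022/5.
Outer (θ): 334044π/5.

Therefore the triple integral equals 334044π/5.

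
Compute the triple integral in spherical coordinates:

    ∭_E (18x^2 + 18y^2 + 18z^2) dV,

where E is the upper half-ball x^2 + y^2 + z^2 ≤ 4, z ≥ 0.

In spherical coordinates, x = ρ sin(φ) cos(θ), y = ρ sin(φ) sin(θ), z = ρ cos(φ), and dV = ρ^2 sin(φ) dρ dφ dθ.

The integrand becomes 18ρ^2, so

    ∭_E (18x^2 + 18y^2 + 18z^2) dV = ∫_{0}^{2π} ∫_{0}^{π/2} ∫_{0}^{2} (18ρ^2) · ρ^2 sin(φ) dρ dφ dθ.

Inner (ρ): 576sin(φ)/5.
Middle (φ): 576/5.
Outer (θ): 1152π/5.

Therefore the triple integral equals 1152π/5.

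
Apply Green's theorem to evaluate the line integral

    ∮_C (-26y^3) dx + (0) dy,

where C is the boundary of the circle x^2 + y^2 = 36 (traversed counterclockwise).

Green's theorem converts the closed line integral into a double integral over the enclosed region D:

    ∮_C P dx + Q dy = ∬_D (∂Q/∂x - ∂P/∂y) dA.

Here P = -26y^3, Q = 0, so

    ∂Q/∂x = 0,    ∂P/∂y = -78y^2,
    ∂Q/∂x - ∂P/∂y = 78y^2.

D is the region x^2 + y^2 ≤ 36. Evaluating the double integral:

In polar coordinates (x = r cos θ, y = r sin θ, dA = r dr dθ) the integrand becomes 78r^2sin(θ)^2, so

    ∬_D (78y^2) dA = ∫_0^{2π} ∫_0^{6} (78r^2sin(θ)^2) · r dr dθ.

Inner (r from 0 to 6): 25272sin(θ)^2.
Outer (θ from 0 to 2π): 25272π.

Therefore ∮_C P dx + Q dy = 25272π.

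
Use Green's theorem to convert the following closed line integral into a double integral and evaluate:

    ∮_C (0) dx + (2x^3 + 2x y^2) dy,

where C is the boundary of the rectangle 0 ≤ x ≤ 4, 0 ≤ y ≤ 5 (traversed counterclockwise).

Green's theorem converts the closed line integral into a double integral over the enclosed region D:

    ∮_C P dx + Q dy = ∬_D (∂Q/∂x - ∂P/∂y) dA.

Here P = 0, Q = 2x^3 + 2x y^2, so

    ∂Q/∂x = 6x^2 + 2y^2,    ∂P/∂y = 0,
    ∂Q/∂x - ∂P/∂y = 6x^2 + 2y^2.

D is the region 0 ≤ x ≤ 4, 0 ≤ y ≤ 5. Evaluating the double integral:

    ∬_D (6x^2 + 2y^2) dA = ∫_0^{4} ∫_0^{5} (6x^2 + 2y^2) dy dx.

Inner (y from 0 to 5): 30x^2 + 250/3.
Outer (x from 0 to 4): 2920/3.

Therefore ∮_C P dx + Q dy = 2920/3.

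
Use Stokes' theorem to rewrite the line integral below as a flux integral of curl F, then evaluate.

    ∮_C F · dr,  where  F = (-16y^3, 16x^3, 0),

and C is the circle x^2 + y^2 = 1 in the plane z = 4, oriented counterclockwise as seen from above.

Let S be the flat disk x^2 + y^2 ≤ 1 in the plane z = 4, with upward unit normal n̂ = ẑ. By Stokes' theorem,

    ∮_C F · dr = ∬_S (∇ × F) · n̂ dS = ∬_D (curl F)_z dA,

where D is the disk x^2 + y^2 ≤ 1.

Compute the curl of F = (-16y^3, 16x^3, 0):
    (∇ × F)_x = ∂F_z/∂y - ∂F_y/∂z = 0,
    (∇ × F)_y = ∂F_x/∂z - ∂F_z/∂x = 0,
    (∇ × F)_z = ∂F_y/∂x - ∂F_x/∂y = 48x^2 + 48y^2.

On z = 4, (curl F)_z = 48x^2 + 48y^2.

Convert to polar (x = r cos θ, y = r sin θ, dA = r dr dθ); the integrand becomes 48r^2, so

    ∬_D (curl F)_z dA = ∫_0^{2π} ∫_0^{1} (48r^2) · r dr dθ.

Inner (r from 0 to 1): 12.
Outer (θ from 0 to 2π): 24π.

Therefore ∮_C F · dr = 24π.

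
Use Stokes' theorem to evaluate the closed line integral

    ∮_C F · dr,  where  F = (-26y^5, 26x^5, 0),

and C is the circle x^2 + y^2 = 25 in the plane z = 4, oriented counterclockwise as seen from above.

Let S be the flat disk x^2 + y^2 ≤ 25 in the plane z = 4, with upward unit normal n̂ = ẑ. By Stokes' theorem,

    ∮_C F · dr = ∬_S (∇ × F) · n̂ dS = ∬_D (curl F)_z dA,

where D is the disk x^2 + y^2 ≤ 25.

Compute the curl of F = (-26y^5, 26x^5, 0):
    (∇ × F)_x = ∂F_z/∂y - ∂F_y/∂z = 0,
    (∇ × F)_y = ∂F_x/∂z - ∂F_z/∂x = 0,
    (∇ × F)_z = ∂F_y/∂x - ∂F_x/∂y = 130x^4 + 130y^4.

On z = 4, (curl F)_z = 130x^4 + 130y^4.

Convert to polar (x = r cos θ, y = r sin θ, dA = r dr dθ); the integrand becomes 130r^4(sin(θ)^4 + cos(θ)^4), so

    ∬_D (curl F)_z dA = ∫_0^{2π} ∫_0^{5} (130r^4(sin(θ)^4 + cos(θ)^4)) · r dr dθ.

Inner (r from 0 to 5): 1015625sin(θ)^4/3 + 1015625cos(θ)^4/3.
Outer (θ from 0 to 2π): 1015625π/2.

Therefore ∮_C F · dr = 1015625π/2.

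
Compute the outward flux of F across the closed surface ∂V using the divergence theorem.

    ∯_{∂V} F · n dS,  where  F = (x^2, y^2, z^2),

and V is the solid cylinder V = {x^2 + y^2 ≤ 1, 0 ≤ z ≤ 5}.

By the divergence theorem,

    ∯_{∂V} F · n dS = ∭_V (∇ · F) dV.

Compute the divergence:
    ∇ · F = ∂F_x/∂x + ∂F_y/∂y + ∂F_z/∂z = 2x + 2y + 2z.

In cylindrical coordinates, x = r cos(θ), y = r sin(θ), z = z, dV = r dr dθ dz, with 0 ≤ r ≤ 1, 0 ≤ θ ≤ 2π, 0 ≤ z ≤ 5.

The integrand, after substitution and multiplying by the volume element, becomes (2sqrt(2)r sin(θ + π/4) + 2z) · r, so

    ∭_V (∇·F) dV = ∫_0^{2π} ∫_0^{1} ∫_0^{5} (2sqrt(2)r sin(θ + π/4) + 2z) · r dz dr dθ.

Inner (z from 0 to 5): 5r (2sqrt(2)r sin(θ + π/4) + 5).
Middle (r from 0 to 1): 10sqrt(2)sin(θ + π/4)/3 + 25/2.
Outer (θ from 0 to 2π): 25π.

Therefore ∯_{∂V} F · n dS = 25π.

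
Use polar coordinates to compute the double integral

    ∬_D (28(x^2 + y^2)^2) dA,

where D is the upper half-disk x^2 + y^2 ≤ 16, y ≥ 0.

The region D is 0 ≤ r ≤ 4, 0 ≤ θ ≤ π in polar coordinates, where x = r cos(θ), y = r sin(θ), and dA = r dr dθ.

Under the substitution, the integrand becomes 28r^4, so

    ∬_D (28(x^2 + y^2)^2) dA = ∫_{0}^{π} ∫_{0}^{4} (28r^4) · r dr dθ.

Inner integral (in r): ∫_{0}^{4} (28r^4) · r dr = 57344/3.

Outer integral (in θ): ∫_{0}^{π} (57344/3) dθ = 57344π/3.

Therefore ∬_D (28(x^2 + y^2)^2) dA = 57344π/3.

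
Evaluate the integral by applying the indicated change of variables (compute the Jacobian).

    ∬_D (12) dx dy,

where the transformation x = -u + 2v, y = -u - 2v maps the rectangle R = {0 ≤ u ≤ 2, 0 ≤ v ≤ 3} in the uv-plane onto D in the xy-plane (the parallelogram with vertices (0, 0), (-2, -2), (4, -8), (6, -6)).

Compute the Jacobian determinant of (x, y) with respect to (u, v):

    ∂(x,y)/∂(u,v) = | -1  2 | = (-1)(-2) - (2)(-1) = 4.
                   | -1  -2 |

Its absolute value is |J| = 4 (the area scaling factor).

Substituting x = -u + 2v, y = -u - 2v into the integrand,

    12 → 12,

so the integral becomes

    ∬_R (12) · |J| du dv = ∫_0^2 ∫_0^3 (48) dv du.

Inner (v): 144.
Outer (u): 288.

Therefore ∬_D (12) dx dy = 288.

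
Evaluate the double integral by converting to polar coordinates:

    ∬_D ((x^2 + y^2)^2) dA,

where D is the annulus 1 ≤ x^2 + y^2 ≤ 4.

The region D is 1 ≤ r ≤ 2, 0 ≤ θ ≤ 2π in polar coordinates, where x = r cos(θ), y = r sin(θ), and dA = r dr dθ.

Under the substitution, the integrand becomes r^4, so

    ∬_D ((x^2 + y^2)^2) dA = ∫_{0}^{2π} ∫_{1}^{2} (r^4) · r dr dθ.

Inner integral (in r): ∫_{1}^{2} (r^4) · r dr = 21/2.

Outer integral (in θ): ∫_{0}^{2π} (21/2) dθ = 21π.

Therefore ∬_D ((x^2 + y^2)^2) dA = 21π.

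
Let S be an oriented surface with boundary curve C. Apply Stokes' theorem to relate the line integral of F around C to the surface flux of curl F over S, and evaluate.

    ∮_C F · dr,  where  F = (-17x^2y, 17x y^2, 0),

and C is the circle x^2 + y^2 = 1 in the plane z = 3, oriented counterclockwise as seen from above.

Let S be the flat disk x^2 + y^2 ≤ 1 in the plane z = 3, with upward unit normal n̂ = ẑ. By Stokes' theorem,

    ∮_C F · dr = ∬_S (∇ × F) · n̂ dS = ∬_D (curl F)_z dA,

where D is the disk x^2 + y^2 ≤ 1.

Compute the curl of F = (-17x^2y, 17x y^2, 0):
    (∇ × F)_x = ∂F_z/∂y - ∂F_y/∂z = 0,
    (∇ × F)_y = ∂F_x/∂z - ∂F_z/∂x = 0,
    (∇ × F)_z = ∂F_y/∂x - ∂F_x/∂y = 17x^2 + 17y^2.

On z = 3, (curl F)_z = 17x^2 + 17y^2.

Convert to polar (x = r cos θ, y = r sin θ, dA = r dr dθ); the integrand becomes 17r^2, so

    ∬_D (curl F)_z dA = ∫_0^{2π} ∫_0^{1} (17r^2) · r dr dθ.

Inner (r from 0 to 1): 17/4.
Outer (θ from 0 to 2π): 17π/2.

Therefore ∮_C F · dr = 17π/2.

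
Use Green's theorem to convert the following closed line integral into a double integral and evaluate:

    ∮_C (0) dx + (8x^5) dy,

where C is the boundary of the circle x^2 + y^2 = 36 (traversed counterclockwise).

Green's theorem converts the closed line integral into a double integral over the enclosed region D:

    ∮_C P dx + Q dy = ∬_D (∂Q/∂x - ∂P/∂y) dA.

Here P = 0, Q = 8x^5, so

    ∂Q/∂x = 40x^4,    ∂P/∂y = 0,
    ∂Q/∂x - ∂P/∂y = 40x^4.

D is the region x^2 + y^2 ≤ 36. Evaluating the double integral:

In polar coordinates (x = r cos θ, y = r sin θ, dA = r dr dθ) the integrand becomes 40r^4cos(θ)^4, so

    ∬_D (40x^4) dA = ∫_0^{2π} ∫_0^{6} (40r^4cos(θ)^4) · r dr dθ.

Inner (r from 0 to 6): 311040cos(θ)^4.
Outer (θ from 0 to 2π): 233280π.

Therefore ∮_C P dx + Q dy = 233280π.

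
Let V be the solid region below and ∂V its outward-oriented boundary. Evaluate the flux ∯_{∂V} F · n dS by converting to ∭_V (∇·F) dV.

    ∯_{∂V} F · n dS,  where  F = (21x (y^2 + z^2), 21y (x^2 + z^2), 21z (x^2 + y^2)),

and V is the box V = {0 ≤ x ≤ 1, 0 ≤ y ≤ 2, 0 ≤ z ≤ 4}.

By the divergence theorem,

    ∯_{∂V} F · n dS = ∭_V (∇ · F) dV.

Compute the divergence:
    ∇ · F = ∂F_x/∂x + ∂F_y/∂y + ∂F_z/∂z = 21y^2 + 21z^2 + 21x^2 + 21z^2 + 21x^2 + 21y^2 = 42x^2 + 42y^2 + 42z^2.

V is a rectangular box, so dV = dx dy dz with 0 ≤ x ≤ 1, 0 ≤ y ≤ 2, 0 ≤ z ≤ 4.

Integrate (42x^2 + 42y^2 + 42z^2) over V as an iterated integral:

    ∭_V (∇·F) dV = ∫_0^{1} ∫_0^{2} ∫_0^{4} (42x^2 + 42y^2 + 42z^2) dz dy dx.

Inner (z from 0 to 4): 168x^2 + 168y^2 + 896.
Middle (y from 0 to 2): 336x^2 + 2240.
Outer (x from 0 to 1): 2352.

Therefore ∯_{∂V} F · n dS = 2352.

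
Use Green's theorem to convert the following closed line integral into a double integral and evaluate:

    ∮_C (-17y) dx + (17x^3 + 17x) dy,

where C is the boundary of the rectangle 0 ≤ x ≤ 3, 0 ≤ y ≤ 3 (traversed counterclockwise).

Green's theorem converts the closed line integral into a double integral over the enclosed region D:

    ∮_C P dx + Q dy = ∬_D (∂Q/∂x - ∂P/∂y) dA.

Here P = -17y, Q = 17x^3 + 17x, so

    ∂Q/∂x = 51x^2 + 17,    ∂P/∂y = -17,
    ∂Q/∂x - ∂P/∂y = 51x^2 + 34.

D is the region 0 ≤ x ≤ 3, 0 ≤ y ≤ 3. Evaluating the double integral:

    ∬_D (51x^2 + 34) dA = ∫_0^{3} ∫_0^{3} (51x^2 + 34) dy dx.

Inner (y from 0 to 3): 153x^2 + 102.
Outer (x from 0 to 3): 1683.

Therefore ∮_C P dx + Q dy = 1683.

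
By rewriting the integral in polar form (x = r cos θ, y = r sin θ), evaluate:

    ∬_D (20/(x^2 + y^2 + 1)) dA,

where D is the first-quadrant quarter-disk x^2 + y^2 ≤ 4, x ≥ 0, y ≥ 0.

The region D is 0 ≤ r ≤ 2, 0 ≤ θ ≤ π/2 in polar coordinates, where x = r cos(θ), y = r sin(θ), and dA = r dr dθ.

Under the substitution, the integrand becomes 20/(r^2 + 1), so

    ∬_D (20/(x^2 + y^2 + 1)) dA = ∫_{0}^{π/2} ∫_{0}^{2} (20/(r^2 + 1)) · r dr dθ.

Inner integral (in r): ∫_{0}^{2} (20/(r^2 + 1)) · r dr = log(9765625).

Outer integral (in θ): ∫_{0}^{π/2} (log(9765625)) dθ = 5π log(5).

Therefore ∬_D (20/(x^2 + y^2 + 1)) dA = 5π log(5).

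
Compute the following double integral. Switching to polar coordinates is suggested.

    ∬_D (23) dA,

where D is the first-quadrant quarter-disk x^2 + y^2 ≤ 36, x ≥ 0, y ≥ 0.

The region D is 0 ≤ r ≤ 6, 0 ≤ θ ≤ π/2 in polar coordinates, where x = r cos(θ), y = r sin(θ), and dA = r dr dθ.

Under the substitution, the integrand becomes 23, so

    ∬_D (23) dA = ∫_{0}^{π/2} ∫_{0}^{6} (23) · r dr dθ.

Inner integral (in r): ∫_{0}^{6} (23) · r dr = 414.

Outer integral (in θ): ∫_{0}^{π/2} (414) dθ = 207π.

Therefore ∬_D (23) dA = 207π.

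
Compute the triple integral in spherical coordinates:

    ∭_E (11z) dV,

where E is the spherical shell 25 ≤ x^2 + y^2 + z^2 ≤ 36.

In spherical coordinates, x = ρ sin(φ) cos(θ), y = ρ sin(φ) sin(θ), z = ρ cos(φ), and dV = ρ^2 sin(φ) dρ dφ dθ.

The integrand becomes 11ρ cos(φ), so

    ∭_E (11z) dV = ∫_{0}^{2π} ∫_{0}^{π} ∫_{5}^{6} (11ρ cos(φ)) · ρ^2 sin(φ) dρ dφ dθ.

Inner (ρ): 7381sin(2φ)/8.
Middle (φ): 0.
Outer (θ): 0.

Therefore the triple integral equals 0.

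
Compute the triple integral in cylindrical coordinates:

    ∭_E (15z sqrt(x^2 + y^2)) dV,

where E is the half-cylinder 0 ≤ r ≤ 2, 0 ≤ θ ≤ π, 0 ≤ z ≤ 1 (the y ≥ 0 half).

In cylindrical coordinates, x = r cos(θ), y = r sin(θ), z = z, and dV = r dr dθ dz.

The integrand becomes 15r z, so

    ∭_E (15z sqrt(x^2 + y^2)) dV = ∫_{0}^{π} ∫_{0}^{2} ∫_{0}^{1} (15r z) · r dz dr dθ.

Inner (z): 15r^2/2.
Middle (r from 0 to 2): 20.
Outer (θ): 20π.

Therefore the triple integral equals 20π.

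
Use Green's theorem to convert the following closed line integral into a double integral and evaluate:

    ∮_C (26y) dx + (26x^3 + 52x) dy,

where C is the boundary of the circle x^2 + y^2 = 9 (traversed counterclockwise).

Green's theorem converts the closed line integral into a double integral over the enclosed region D:

    ∮_C P dx + Q dy = ∬_D (∂Q/∂x - ∂P/∂y) dA.

Here P = 26y, Q = 26x^3 + 52x, so

    ∂Q/∂x = 78x^2 + 52,    ∂P/∂y = 26,
    ∂Q/∂x - ∂P/∂y = 78x^2 + 26.

D is the region x^2 + y^2 ≤ 9. Evaluating the double integral:

In polar coordinates (x = r cos θ, y = r sin θ, dA = r dr dθ) the integrand becomes 78r^2cos(θ)^2 + 26, so

    ∬_D (78x^2 + 26) dA = ∫_0^{2π} ∫_0^{3} (78r^2cos(θ)^2 + 26) · r dr dθ.

Inner (r from 0 to 3): 3159cos(θ)^2/2 + 117.
Outer (θ from 0 to 2π): 3627π/2.

Therefore ∮_C P dx + Q dy = 3627π/2.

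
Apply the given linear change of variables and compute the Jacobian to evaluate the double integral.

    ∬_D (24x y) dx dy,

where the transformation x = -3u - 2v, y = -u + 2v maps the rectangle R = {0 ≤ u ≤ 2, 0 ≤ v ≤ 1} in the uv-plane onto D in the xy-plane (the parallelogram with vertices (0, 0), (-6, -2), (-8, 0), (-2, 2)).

Compute the Jacobian determinant of (x, y) with respect to (u, v):

    ∂(x,y)/∂(u,v) = | -3  -2 | = (-3)(2) - (-2)(-1) = -8.
                   | -1  2 |

Its absolute value is |J| = 8 (the area scaling factor).

Substituting x = -3u - 2v, y = -u + 2v into the integrand,

    24x y → 72u^2 - 96u v - 96v^2,

so the integral becomes

    ∬_R (72u^2 - 96u v - 96v^2) · |J| du dv = ∫_0^2 ∫_0^1 (576u^2 - 768u v - 768v^2) dv du.

Inner (v): 576u^2 - 384u - 256.
Outer (u): 256.

Therefore ∬_D (24x y) dx dy = 256.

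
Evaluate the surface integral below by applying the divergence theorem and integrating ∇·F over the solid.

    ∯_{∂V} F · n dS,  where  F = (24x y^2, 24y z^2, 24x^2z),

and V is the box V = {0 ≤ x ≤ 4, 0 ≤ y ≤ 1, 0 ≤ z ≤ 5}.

By the divergence theorem,

    ∯_{∂V} F · n dS = ∭_V (∇ · F) dV.

Compute the divergence:
    ∇ · F = ∂F_x/∂x + ∂F_y/∂y + ∂F_z/∂z = 24y^2 + 24z^2 + 24x^2 = 24x^2 + 24y^2 + 24z^2.

V is a rectangular box, so dV = dx dy dz with 0 ≤ x ≤ 4, 0 ≤ y ≤ 1, 0 ≤ z ≤ 5.

Integrate (24x^2 + 24y^2 + 24z^2) over V as an iterated integral:

    ∭_V (∇·F) dV = ∫_0^{4} ∫_0^{1} ∫_0^{5} (24x^2 + 24y^2 + 24z^2) dz dy dx.

Inner (z from 0 to 5): 120x^2 + 120y^2 + 1000.
Middle (y from 0 to 1): 120x^2 + 1040.
Outer (x from 0 to 4): 6720.

Therefore ∯_{∂V} F · n dS = 6720.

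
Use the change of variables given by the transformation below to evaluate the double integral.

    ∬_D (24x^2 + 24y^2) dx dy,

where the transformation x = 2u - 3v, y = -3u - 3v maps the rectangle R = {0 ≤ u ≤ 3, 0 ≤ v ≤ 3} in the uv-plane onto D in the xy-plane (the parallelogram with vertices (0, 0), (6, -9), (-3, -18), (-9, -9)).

Compute the Jacobian determinant of (x, y) with respect to (u, v):

    ∂(x,y)/∂(u,v) = | 2  -3 | = (2)(-3) - (-3)(-3) = -15.
                   | -3  -3 |

Its absolute value is |J| = 15 (the area scaling factor).

Substituting x = 2u - 3v, y = -3u - 3v into the integrand,

    24x^2 + 24y^2 → 312u^2 + 144u v + 432v^2,

so the integral becomes

    ∬_R (312u^2 + 144u v + 432v^2) · |J| du dv = ∫_0^3 ∫_0^3 (4680u^2 + 2160u v + 6480v^2) dv du.

Inner (v): 14040u^2 + 9720u + 58320.
Outer (u): 345060.

Therefore ∬_D (24x^2 + 24y^2) dx dy = 345060.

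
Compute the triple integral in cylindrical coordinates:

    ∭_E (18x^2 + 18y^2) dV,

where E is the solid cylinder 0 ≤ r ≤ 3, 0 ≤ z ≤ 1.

In cylindrical coordinates, x = r cos(θ), y = r sin(θ), z = z, and dV = r dr dθ dz.

The integrand becomes 18r^2, so

    ∭_E (18x^2 + 18y^2) dV = ∫_{0}^{2π} ∫_{0}^{3} ∫_{0}^{1} (18r^2) · r dz dr dθ.

Inner (z): 18r^3.
Middle (r from 0 to 3): 729/2.
Outer (θ): 729π.

Therefore the triple integral equals 729π.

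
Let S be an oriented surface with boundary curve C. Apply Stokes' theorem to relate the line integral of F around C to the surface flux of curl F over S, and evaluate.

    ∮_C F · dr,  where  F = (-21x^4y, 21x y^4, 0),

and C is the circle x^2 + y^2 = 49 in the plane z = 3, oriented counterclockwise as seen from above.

Let S be the flat disk x^2 + y^2 ≤ 49 in the plane z = 3, with upward unit normal n̂ = ẑ. By Stokes' theorem,

    ∮_C F · dr = ∬_S (∇ × F) · n̂ dS = ∬_D (curl F)_z dA,

where D is the disk x^2 + y^2 ≤ 49.

Compute the curl of F = (-21x^4y, 21x y^4, 0):
    (∇ × F)_x = ∂F_z/∂y - ∂F_y/∂z = 0,
    (∇ × F)_y = ∂F_x/∂z - ∂F_z/∂x = 0,
    (∇ × F)_z = ∂F_y/∂x - ∂F_x/∂y = 21x^4 + 21y^4.

On z = 3, (curl F)_z = 21x^4 + 21y^4.

Convert to polar (x = r cos θ, y = r sin θ, dA = r dr dθ); the integrand becomes 21r^4(sin(θ)^4 + cos(θ)^4), so

    ∬_D (curl F)_z dA = ∫_0^{2π} ∫_0^{7} (21r^4(sin(θ)^4 + cos(θ)^4)) · r dr dθ.

Inner (r from 0 to 7): 823543sin(θ)^4/2 + 823543cos(θ)^4/2.
Outer (θ from 0 to 2π): 2470629π/4.

Therefore ∮_C F · dr = 2470629π/4.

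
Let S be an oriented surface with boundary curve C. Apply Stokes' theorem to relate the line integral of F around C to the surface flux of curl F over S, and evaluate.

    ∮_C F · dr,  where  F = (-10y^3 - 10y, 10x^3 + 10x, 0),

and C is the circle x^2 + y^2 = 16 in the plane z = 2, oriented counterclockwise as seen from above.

Let S be the flat disk x^2 + y^2 ≤ 16 in the plane z = 2, with upward unit normal n̂ = ẑ. By Stokes' theorem,

    ∮_C F · dr = ∬_S (∇ × F) · n̂ dS = ∬_D (curl F)_z dA,

where D is the disk x^2 + y^2 ≤ 16.

Compute the curl of F = (-10y^3 - 10y, 10x^3 + 10x, 0):
    (∇ × F)_x = ∂F_z/∂y - ∂F_y/∂z = 0,
    (∇ × F)_y = ∂F_x/∂z - ∂F_z/∂x = 0,
    (∇ × F)_z = ∂F_y/∂x - ∂F_x/∂y = 30x^2 + 30y^2 + 20.

On z = 2, (curl F)_z = 30x^2 + 30y^2 + 20.

Convert to polar (x = r cos θ, y = r sin θ, dA = r dr dθ); the integrand becomes 30r^2 + 20, so

    ∬_D (curl F)_z dA = ∫_0^{2π} ∫_0^{4} (30r^2 + 20) · r dr dθ.

Inner (r from 0 to 4): 2080.
Outer (θ from 0 to 2π): 4160π.

Therefore ∮_C F · dr = 4160π.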